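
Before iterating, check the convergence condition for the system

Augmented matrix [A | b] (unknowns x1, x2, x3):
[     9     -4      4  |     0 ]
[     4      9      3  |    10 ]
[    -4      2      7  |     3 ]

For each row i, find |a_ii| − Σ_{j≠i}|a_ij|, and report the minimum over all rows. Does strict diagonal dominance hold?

1

row 1: |9| − (4+4) = 1
row 2: |9| − (4+3) = 2
row 3: |7| − (4+2) = 1
minimum over rows = 1 → strictly diagonally dominant (convergence guaranteed)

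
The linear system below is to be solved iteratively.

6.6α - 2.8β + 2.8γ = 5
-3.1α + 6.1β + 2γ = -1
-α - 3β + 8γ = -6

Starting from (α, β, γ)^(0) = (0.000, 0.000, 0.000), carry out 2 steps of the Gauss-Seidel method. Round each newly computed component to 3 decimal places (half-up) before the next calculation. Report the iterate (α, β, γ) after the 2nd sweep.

(1.094, 0.580, -0.396)

Iteration 1:
  α = (5 - (-2.8)·0.000 - (2.8)·0.000) / (6.6) = 0.758
  β = (-1 - (-3.1)·0.758 - (2)·0.000) / (6.1) = 0.221
  γ = (-6 - (-1)·0.758 - (-3)·0.221) / (8) = -0.572
Iteration 2:
  α = (5 - (-2.8)·0.221 - (2.8)·-0.572) / (6.6) = 1.094
  β = (-1 - (-3.1)·1.094 - (2)·-0.572) / (6.1) = 0.580
  γ = (-6 - (-1)·1.094 - (-3)·0.580) / (8) = -0.396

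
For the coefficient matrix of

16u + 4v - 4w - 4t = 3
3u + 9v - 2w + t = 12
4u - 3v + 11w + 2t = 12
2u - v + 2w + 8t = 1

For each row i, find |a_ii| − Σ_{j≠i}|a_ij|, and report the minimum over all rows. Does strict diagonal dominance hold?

2

row 1: |16| − (4+4+4) = 4
row 2: |9| − (3+2+1) = 3
row 3: |11| − (4+3+2) = 2
row 4: |8| − (2+1+2) = 3
minimum over rows = 2 → strictly diagonally dominant (convergence guaranteed)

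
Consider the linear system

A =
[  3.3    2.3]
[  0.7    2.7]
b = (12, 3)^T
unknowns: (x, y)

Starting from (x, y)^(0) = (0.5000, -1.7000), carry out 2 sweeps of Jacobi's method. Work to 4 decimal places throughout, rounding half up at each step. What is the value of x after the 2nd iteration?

Iteration 1:
  x = (12 - (2.3)·-1.7000) / (3.3) = 4.8212
  y = (3 - (0.7)·0.5000) / (2.7) = 0.9815
Iteration 2:
  x = (12 - (2.3)·0.9815) / (3.3) = 2.9523
  y = (3 - (0.7)·4.8212) / (2.7) = -0.1388

2.9523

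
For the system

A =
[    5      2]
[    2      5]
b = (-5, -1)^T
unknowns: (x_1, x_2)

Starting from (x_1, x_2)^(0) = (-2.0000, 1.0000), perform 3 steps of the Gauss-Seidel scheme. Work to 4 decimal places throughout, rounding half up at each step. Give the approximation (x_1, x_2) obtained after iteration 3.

Iteration 1:
  x_1 = (-5 - (2)·1.0000) / (5) = -1.4000
  x_2 = (-1 - (2)·-1.4000) / (5) = 0.3600
Iteration 2:
  x_1 = (-5 - (2)·0.3600) / (5) = -1.1440
  x_2 = (-1 - (2)·-1.1440) / (5) = 0.2576
Iteration 3:
  x_1 = (-5 - (2)·0.2576) / (5) = -1.1030
  x_2 = (-1 - (2)·-1.1030) / (5) = 0.2412

(-1.1030, 0.2412)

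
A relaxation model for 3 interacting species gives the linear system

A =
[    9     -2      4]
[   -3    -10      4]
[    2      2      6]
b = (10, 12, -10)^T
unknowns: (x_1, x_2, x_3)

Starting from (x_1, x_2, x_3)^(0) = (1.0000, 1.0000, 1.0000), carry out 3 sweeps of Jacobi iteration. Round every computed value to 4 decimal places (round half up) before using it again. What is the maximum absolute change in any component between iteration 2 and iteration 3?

Iteration 1:
  x_1 = (10 - (-2)·1.0000 - (4)·1.0000) / (9) = 0.8889
  x_2 = (12 - (-3)·1.0000 - (4)·1.0000) / (-10) = -1.1000
  x_3 = (-10 - (2)·1.0000 - (2)·1.0000) / (6) = -2.3333
Iteration 2:
  x_1 = (10 - (-2)·-1.1000 - (4)·-2.3333) / (9) = 1.9037
  x_2 = (12 - (-3)·0.8889 - (4)·-2.3333) / (-10) = -2.4000
  x_3 = (-10 - (2)·0.8889 - (2)·-1.1000) / (6) = -1.5963
Iteration 3:
  x_1 = (10 - (-2)·-2.4000 - (4)·-1.5963) / (9) = 1.2872
  x_2 = (12 - (-3)·1.9037 - (4)·-1.5963) / (-10) = -2.4096
  x_3 = (-10 - (2)·1.9037 - (2)·-2.4000) / (6) = -1.5012
Change: (-0.6165, -0.0096, 0.0951) → max |·| = 0.6165

0.6165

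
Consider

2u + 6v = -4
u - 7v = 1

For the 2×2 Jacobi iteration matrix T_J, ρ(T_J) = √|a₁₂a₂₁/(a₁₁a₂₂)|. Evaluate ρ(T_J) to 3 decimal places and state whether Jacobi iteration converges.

0.655

a₁₂a₂₁/(a₁₁a₂₂) = (6)·(1) / ((2)·(-7)) = -0.428571
ρ = √|-0.428571| = √0.428571 = 0.655
ρ < 1, so Jacobi converges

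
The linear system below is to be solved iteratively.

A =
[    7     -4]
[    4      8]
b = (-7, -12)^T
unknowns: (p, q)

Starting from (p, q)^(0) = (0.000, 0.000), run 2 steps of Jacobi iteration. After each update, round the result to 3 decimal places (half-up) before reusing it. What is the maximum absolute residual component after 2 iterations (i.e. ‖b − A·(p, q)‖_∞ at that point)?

3.428

Iteration 1:
  p = (-7 - (-4)·0.000) / (7) = -1.000
  q = (-12 - (4)·0.000) / (8) = -1.500
Iteration 2:
  p = (-7 - (-4)·-1.500) / (7) = -1.857
  q = (-12 - (4)·-1.000) / (8) = -1.000
Residual b − A·x = (1.999, 3.428); ∞-norm = 3.428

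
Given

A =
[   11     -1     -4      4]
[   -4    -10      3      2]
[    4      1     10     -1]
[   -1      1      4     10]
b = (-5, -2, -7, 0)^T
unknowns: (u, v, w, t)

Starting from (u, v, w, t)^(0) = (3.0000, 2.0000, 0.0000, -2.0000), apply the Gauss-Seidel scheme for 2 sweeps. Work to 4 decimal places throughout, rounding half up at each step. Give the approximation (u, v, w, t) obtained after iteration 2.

Iteration 1:
  u = (-5 - (-1)·2.0000 - (-4)·0.0000 - (4)·-2.0000) / (11) = 0.4545
  v = (-2 - (-4)·0.4545 - (3)·0.0000 - (2)·-2.0000) / (-10) = -0.3818
  w = (-7 - (4)·0.4545 - (1)·-0.3818 - (-1)·-2.0000) / (10) = -1.0436
  t = (0 - (-1)·0.4545 - (1)·-0.3818 - (4)·-1.0436) / (10) = 0.5011
Iteration 2:
  u = (-5 - (-1)·-0.3818 - (-4)·-1.0436 - (4)·0.5011) / (11) = -1.0510
  v = (-2 - (-4)·-1.0510 - (3)·-1.0436 - (2)·0.5011) / (-10) = 0.4075
  w = (-7 - (4)·-1.0510 - (1)·0.4075 - (-1)·0.5011) / (10) = -0.2702
  t = (0 - (-1)·-1.0510 - (1)·0.4075 - (4)·-0.2702) / (10) = -0.0378

(-1.0510, 0.4075, -0.2702, -0.0378)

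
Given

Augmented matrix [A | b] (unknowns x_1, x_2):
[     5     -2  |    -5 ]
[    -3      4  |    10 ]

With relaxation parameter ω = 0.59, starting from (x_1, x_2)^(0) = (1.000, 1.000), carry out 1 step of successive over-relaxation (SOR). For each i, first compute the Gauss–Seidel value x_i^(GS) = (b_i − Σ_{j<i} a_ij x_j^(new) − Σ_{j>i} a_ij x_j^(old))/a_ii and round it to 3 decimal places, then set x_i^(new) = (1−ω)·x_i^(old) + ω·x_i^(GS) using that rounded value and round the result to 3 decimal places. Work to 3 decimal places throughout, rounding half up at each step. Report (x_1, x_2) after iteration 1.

Iteration 1:
  x_1: GS value = (-5 - (-2)·1.000) / (5) = -0.600;  x_1 ← (1−ω)·1.000 + ω·-0.600 = 0.056
  x_2: GS value = (10 - (-3)·0.056) / (4) = 2.542;  x_2 ← (1−ω)·1.000 + ω·2.542 = 1.910

(0.056, 1.910)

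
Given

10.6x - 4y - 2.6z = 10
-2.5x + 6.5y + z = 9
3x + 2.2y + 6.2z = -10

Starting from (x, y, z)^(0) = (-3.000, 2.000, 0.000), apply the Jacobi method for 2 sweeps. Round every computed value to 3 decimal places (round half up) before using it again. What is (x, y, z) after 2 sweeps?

Iteration 1:
  x = (10 - (-4)·2.000 - (-2.6)·0.000) / (10.6) = 1.698
  y = (9 - (-2.5)·-3.000 - (1)·0.000) / (6.5) = 0.231
  z = (-10 - (3)·-3.000 - (2.2)·2.000) / (6.2) = -0.871
Iteration 2:
  x = (10 - (-4)·0.231 - (-2.6)·-0.871) / (10.6) = 0.817
  y = (9 - (-2.5)·1.698 - (1)·-0.871) / (6.5) = 2.172
  z = (-10 - (3)·1.698 - (2.2)·0.231) / (6.2) = -2.516

(0.817, 2.172, -2.516)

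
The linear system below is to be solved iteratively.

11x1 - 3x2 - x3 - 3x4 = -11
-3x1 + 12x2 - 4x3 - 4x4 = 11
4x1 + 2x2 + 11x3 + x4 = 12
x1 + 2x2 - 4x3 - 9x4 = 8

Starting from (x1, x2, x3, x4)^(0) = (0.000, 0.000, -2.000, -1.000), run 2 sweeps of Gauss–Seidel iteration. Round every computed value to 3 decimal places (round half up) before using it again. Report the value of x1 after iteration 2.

-1.490

Iteration 1:
  x1 = (-11 - (-3)·0.000 - (-1)·-2.000 - (-3)·-1.000) / (11) = -1.455
  x2 = (11 - (-3)·-1.455 - (-4)·-2.000 - (-4)·-1.000) / (12) = -0.447
  x3 = (12 - (4)·-1.455 - (2)·-0.447 - (1)·-1.000) / (11) = 1.792
  x4 = (8 - (1)·-1.455 - (2)·-0.447 - (-4)·1.792) / (-9) = -1.946
Iteration 2:
  x1 = (-11 - (-3)·-0.447 - (-1)·1.792 - (-3)·-1.946) / (11) = -1.490
  x2 = (11 - (-3)·-1.490 - (-4)·1.792 - (-4)·-1.946) / (12) = 0.493
  x3 = (12 - (4)·-1.490 - (2)·0.493 - (1)·-1.946) / (11) = 1.720
  x4 = (8 - (1)·-1.490 - (2)·0.493 - (-4)·1.720) / (-9) = -1.709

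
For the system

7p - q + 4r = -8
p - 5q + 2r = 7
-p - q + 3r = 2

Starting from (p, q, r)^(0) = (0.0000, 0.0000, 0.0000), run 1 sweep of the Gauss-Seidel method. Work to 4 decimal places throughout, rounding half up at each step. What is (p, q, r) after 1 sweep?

Iteration 1:
  p = (-8 - (-1)·0.0000 - (4)·0.0000) / (7) = -1.1429
  q = (7 - (1)·-1.1429 - (2)·0.0000) / (-5) = -1.6286
  r = (2 - (-1)·-1.1429 - (-1)·-1.6286) / (3) = -0.2572

(-1.1429, -1.6286, -0.2572)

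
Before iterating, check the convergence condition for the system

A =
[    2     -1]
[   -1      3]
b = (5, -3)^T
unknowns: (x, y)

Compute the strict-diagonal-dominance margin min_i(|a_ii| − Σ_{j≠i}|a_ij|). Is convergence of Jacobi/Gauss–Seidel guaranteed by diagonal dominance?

row 1: |2| − (1) = 1
row 2: |3| − (1) = 2
minimum over rows = 1 → strictly diagonally dominant (convergence guaranteed)

1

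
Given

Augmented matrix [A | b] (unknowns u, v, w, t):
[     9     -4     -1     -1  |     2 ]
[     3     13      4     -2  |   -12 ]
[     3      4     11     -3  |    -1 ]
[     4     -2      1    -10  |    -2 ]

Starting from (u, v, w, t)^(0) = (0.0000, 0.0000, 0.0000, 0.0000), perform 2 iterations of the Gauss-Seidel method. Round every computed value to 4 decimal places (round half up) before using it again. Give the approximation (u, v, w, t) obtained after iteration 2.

(-0.1323, -0.8774, 0.4017, 0.3627)

Iteration 1:
  u = (2 - (-4)·0.0000 - (-1)·0.0000 - (-1)·0.0000) / (9) = 0.2222
  v = (-12 - (3)·0.2222 - (4)·0.0000 - (-2)·0.0000) / (13) = -0.9744
  w = (-1 - (3)·0.2222 - (4)·-0.9744 - (-3)·0.0000) / (11) = 0.2028
  t = (-2 - (4)·0.2222 - (-2)·-0.9744 - (1)·0.2028) / (-10) = 0.5040
Iteration 2:
  u = (2 - (-4)·-0.9744 - (-1)·0.2028 - (-1)·0.5040) / (9) = -0.1323
  v = (-12 - (3)·-0.1323 - (4)·0.2028 - (-2)·0.5040) / (13) = -0.8774
  w = (-1 - (3)·-0.1323 - (4)·-0.8774 - (-3)·0.5040) / (11) = 0.4017
  t = (-2 - (4)·-0.1323 - (-2)·-0.8774 - (1)·0.4017) / (-10) = 0.3627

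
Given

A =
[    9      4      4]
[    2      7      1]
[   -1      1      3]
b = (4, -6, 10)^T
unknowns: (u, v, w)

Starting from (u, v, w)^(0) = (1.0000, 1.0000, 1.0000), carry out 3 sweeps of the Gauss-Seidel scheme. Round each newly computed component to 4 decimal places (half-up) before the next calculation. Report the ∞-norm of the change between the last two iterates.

0.1218

Iteration 1:
  u = (4 - (4)·1.0000 - (4)·1.0000) / (9) = -0.4444
  v = (-6 - (2)·-0.4444 - (1)·1.0000) / (7) = -0.8730
  w = (10 - (-1)·-0.4444 - (1)·-0.8730) / (3) = 3.4762
Iteration 2:
  u = (4 - (4)·-0.8730 - (4)·3.4762) / (9) = -0.7125
  v = (-6 - (2)·-0.7125 - (1)·3.4762) / (7) = -1.1502
  w = (10 - (-1)·-0.7125 - (1)·-1.1502) / (3) = 3.4792
Iteration 3:
  u = (4 - (4)·-1.1502 - (4)·3.4792) / (9) = -0.5907
  v = (-6 - (2)·-0.5907 - (1)·3.4792) / (7) = -1.1854
  w = (10 - (-1)·-0.5907 - (1)·-1.1854) / (3) = 3.5316
Change: (0.1218, -0.0352, 0.0524) → max |·| = 0.1218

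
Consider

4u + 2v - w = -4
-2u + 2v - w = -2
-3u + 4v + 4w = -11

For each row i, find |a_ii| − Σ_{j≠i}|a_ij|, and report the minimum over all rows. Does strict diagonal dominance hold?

-3

row 1: |4| − (2+1) = 1
row 2: |2| − (2+1) = -1
row 3: |4| − (3+4) = -3
minimum over rows = -3 → not strictly diagonally dominant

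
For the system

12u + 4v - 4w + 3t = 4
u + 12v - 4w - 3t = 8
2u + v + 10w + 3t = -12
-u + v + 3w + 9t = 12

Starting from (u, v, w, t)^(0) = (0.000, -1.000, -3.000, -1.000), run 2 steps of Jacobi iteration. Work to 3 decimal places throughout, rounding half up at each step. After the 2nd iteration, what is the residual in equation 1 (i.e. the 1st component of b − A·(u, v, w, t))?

Iteration 1:
  u = (4 - (4)·-1.000 - (-4)·-3.000 - (3)·-1.000) / (12) = -0.083
  v = (8 - (1)·0.000 - (-4)·-3.000 - (-3)·-1.000) / (12) = -0.583
  w = (-12 - (2)·0.000 - (1)·-1.000 - (3)·-1.000) / (10) = -0.800
  t = (12 - (-1)·0.000 - (1)·-1.000 - (3)·-3.000) / (9) = 2.444
Iteration 2:
  u = (4 - (4)·-0.583 - (-4)·-0.800 - (3)·2.444) / (12) = -0.350
  v = (8 - (1)·-0.083 - (-4)·-0.800 - (-3)·2.444) / (12) = 1.018
  w = (-12 - (2)·-0.083 - (1)·-0.583 - (3)·2.444) / (10) = -1.858
  t = (12 - (-1)·-0.083 - (1)·-0.583 - (3)·-0.800) / (9) = 1.656
Residual b − A·x = (-8.272, -6.330, 1.294, 1.302)

-8.272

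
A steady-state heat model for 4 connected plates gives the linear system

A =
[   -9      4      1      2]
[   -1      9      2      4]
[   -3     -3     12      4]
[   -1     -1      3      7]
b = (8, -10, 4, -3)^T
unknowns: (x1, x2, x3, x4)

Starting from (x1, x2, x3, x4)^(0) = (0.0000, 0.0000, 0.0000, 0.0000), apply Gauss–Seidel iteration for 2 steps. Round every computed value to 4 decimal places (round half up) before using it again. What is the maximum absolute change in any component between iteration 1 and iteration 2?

Iteration 1:
  x1 = (8 - (4)·0.0000 - (1)·0.0000 - (2)·0.0000) / (-9) = -0.8889
  x2 = (-10 - (-1)·-0.8889 - (2)·0.0000 - (4)·0.0000) / (9) = -1.2099
  x3 = (4 - (-3)·-0.8889 - (-3)·-1.2099 - (4)·0.0000) / (12) = -0.1914
  x4 = (-3 - (-1)·-0.8889 - (-1)·-1.2099 - (3)·-0.1914) / (7) = -0.6464
Iteration 2:
  x1 = (8 - (4)·-1.2099 - (1)·-0.1914 - (2)·-0.6464) / (-9) = -1.5915
  x2 = (-10 - (-1)·-1.5915 - (2)·-0.1914 - (4)·-0.6464) / (9) = -0.9581
  x3 = (4 - (-3)·-1.5915 - (-3)·-0.9581 - (4)·-0.6464) / (12) = -0.0886
  x4 = (-3 - (-1)·-1.5915 - (-1)·-0.9581 - (3)·-0.0886) / (7) = -0.7548
Change: (-0.7026, 0.2518, 0.1028, -0.1084) → max |·| = 0.7026

0.7026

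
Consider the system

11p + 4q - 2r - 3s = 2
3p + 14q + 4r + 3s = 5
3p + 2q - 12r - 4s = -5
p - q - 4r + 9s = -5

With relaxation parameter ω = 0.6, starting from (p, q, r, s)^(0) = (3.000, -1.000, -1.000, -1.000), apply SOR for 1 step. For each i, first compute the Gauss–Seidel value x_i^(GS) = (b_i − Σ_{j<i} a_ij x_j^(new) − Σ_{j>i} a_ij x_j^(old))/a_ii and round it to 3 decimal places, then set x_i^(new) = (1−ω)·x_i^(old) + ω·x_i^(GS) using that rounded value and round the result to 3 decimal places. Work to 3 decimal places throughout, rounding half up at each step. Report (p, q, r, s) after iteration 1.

(1.255, -0.047, 0.234, -0.758)

Iteration 1:
  p: GS value = (2 - (4)·-1.000 - (-2)·-1.000 - (-3)·-1.000) / (11) = 0.091;  p ← (1−ω)·3.000 + ω·0.091 = 1.255
  q: GS value = (5 - (3)·1.255 - (4)·-1.000 - (3)·-1.000) / (14) = 0.588;  q ← (1−ω)·-1.000 + ω·0.588 = -0.047
  r: GS value = (-5 - (3)·1.255 - (2)·-0.047 - (-4)·-1.000) / (-12) = 1.056;  r ← (1−ω)·-1.000 + ω·1.056 = 0.234
  s: GS value = (-5 - (1)·1.255 - (-1)·-0.047 - (-4)·0.234) / (9) = -0.596;  s ← (1−ω)·-1.000 + ω·-0.596 = -0.758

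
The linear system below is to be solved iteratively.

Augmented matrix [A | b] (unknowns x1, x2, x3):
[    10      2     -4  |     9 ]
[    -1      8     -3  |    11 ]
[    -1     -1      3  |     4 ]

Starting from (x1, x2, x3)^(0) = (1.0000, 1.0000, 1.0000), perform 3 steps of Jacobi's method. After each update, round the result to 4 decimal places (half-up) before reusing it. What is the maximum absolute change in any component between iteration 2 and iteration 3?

0.2042

Iteration 1:
  x1 = (9 - (2)·1.0000 - (-4)·1.0000) / (10) = 1.1000
  x2 = (11 - (-1)·1.0000 - (-3)·1.0000) / (8) = 1.8750
  x3 = (4 - (-1)·1.0000 - (-1)·1.0000) / (3) = 2.0000
Iteration 2:
  x1 = (9 - (2)·1.8750 - (-4)·2.0000) / (10) = 1.3250
  x2 = (11 - (-1)·1.1000 - (-3)·2.0000) / (8) = 2.2625
  x3 = (4 - (-1)·1.1000 - (-1)·1.8750) / (3) = 2.3250
Iteration 3:
  x1 = (9 - (2)·2.2625 - (-4)·2.3250) / (10) = 1.3775
  x2 = (11 - (-1)·1.3250 - (-3)·2.3250) / (8) = 2.4125
  x3 = (4 - (-1)·1.3250 - (-1)·2.2625) / (3) = 2.5292
Change: (0.0525, 0.1500, 0.2042) → max |·| = 0.2042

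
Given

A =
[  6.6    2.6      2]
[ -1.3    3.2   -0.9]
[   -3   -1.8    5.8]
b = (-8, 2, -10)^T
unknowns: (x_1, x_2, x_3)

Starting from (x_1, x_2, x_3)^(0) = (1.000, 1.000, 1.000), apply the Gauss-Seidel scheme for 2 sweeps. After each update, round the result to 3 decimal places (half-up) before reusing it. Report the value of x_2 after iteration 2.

-0.311

Iteration 1:
  x_1 = (-8 - (2.6)·1.000 - (2)·1.000) / (6.6) = -1.909
  x_2 = (2 - (-1.3)·-1.909 - (-0.9)·1.000) / (3.2) = 0.131
  x_3 = (-10 - (-3)·-1.909 - (-1.8)·0.131) / (5.8) = -2.671
Iteration 2:
  x_1 = (-8 - (2.6)·0.131 - (2)·-2.671) / (6.6) = -0.454
  x_2 = (2 - (-1.3)·-0.454 - (-0.9)·-2.671) / (3.2) = -0.311
  x_3 = (-10 - (-3)·-0.454 - (-1.8)·-0.311) / (5.8) = -2.055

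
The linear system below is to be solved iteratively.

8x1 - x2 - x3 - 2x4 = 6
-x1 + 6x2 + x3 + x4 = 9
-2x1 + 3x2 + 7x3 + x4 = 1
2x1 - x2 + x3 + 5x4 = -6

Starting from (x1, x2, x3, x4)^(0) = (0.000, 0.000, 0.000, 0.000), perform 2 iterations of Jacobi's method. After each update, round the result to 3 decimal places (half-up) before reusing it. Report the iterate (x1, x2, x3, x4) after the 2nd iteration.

Iteration 1:
  x1 = (6 - (-1)·0.000 - (-1)·0.000 - (-2)·0.000) / (8) = 0.750
  x2 = (9 - (-1)·0.000 - (1)·0.000 - (1)·0.000) / (6) = 1.500
  x3 = (1 - (-2)·0.000 - (3)·0.000 - (1)·0.000) / (7) = 0.143
  x4 = (-6 - (2)·0.000 - (-1)·0.000 - (1)·0.000) / (5) = -1.200
Iteration 2:
  x1 = (6 - (-1)·1.500 - (-1)·0.143 - (-2)·-1.200) / (8) = 0.655
  x2 = (9 - (-1)·0.750 - (1)·0.143 - (1)·-1.200) / (6) = 1.801
  x3 = (1 - (-2)·0.750 - (3)·1.500 - (1)·-1.200) / (7) = -0.114
  x4 = (-6 - (2)·0.750 - (-1)·1.500 - (1)·0.143) / (5) = -1.229

(0.655, 1.801, -0.114, -1.229)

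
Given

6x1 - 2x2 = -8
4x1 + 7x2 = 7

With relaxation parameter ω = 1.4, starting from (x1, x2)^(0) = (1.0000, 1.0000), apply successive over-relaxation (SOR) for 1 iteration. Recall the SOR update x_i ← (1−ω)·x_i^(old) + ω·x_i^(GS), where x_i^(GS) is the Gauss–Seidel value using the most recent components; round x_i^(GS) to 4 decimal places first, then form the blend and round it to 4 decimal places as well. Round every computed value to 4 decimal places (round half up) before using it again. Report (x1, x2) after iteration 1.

Iteration 1:
  x1: GS value = (-8 - (-2)·1.0000) / (6) = -1.0000;  x1 ← (1−ω)·1.0000 + ω·-1.0000 = -1.8000
  x2: GS value = (7 - (4)·-1.8000) / (7) = 2.0286;  x2 ← (1−ω)·1.0000 + ω·2.0286 = 2.4400

(-1.8000, 2.4400)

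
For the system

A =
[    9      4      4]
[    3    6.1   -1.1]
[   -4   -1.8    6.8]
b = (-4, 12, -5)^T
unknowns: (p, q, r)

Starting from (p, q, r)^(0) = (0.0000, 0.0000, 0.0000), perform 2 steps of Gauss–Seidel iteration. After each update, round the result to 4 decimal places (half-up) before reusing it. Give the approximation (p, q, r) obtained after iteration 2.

Iteration 1:
  p = (-4 - (4)·0.0000 - (4)·0.0000) / (9) = -0.4444
  q = (12 - (3)·-0.4444 - (-1.1)·0.0000) / (6.1) = 2.1858
  r = (-5 - (-4)·-0.4444 - (-1.8)·2.1858) / (6.8) = -0.4181
Iteration 2:
  p = (-4 - (4)·2.1858 - (4)·-0.4181) / (9) = -1.2301
  q = (12 - (3)·-1.2301 - (-1.1)·-0.4181) / (6.1) = 2.4968
  r = (-5 - (-4)·-1.2301 - (-1.8)·2.4968) / (6.8) = -0.7980

(-1.2301, 2.4968, -0.7980)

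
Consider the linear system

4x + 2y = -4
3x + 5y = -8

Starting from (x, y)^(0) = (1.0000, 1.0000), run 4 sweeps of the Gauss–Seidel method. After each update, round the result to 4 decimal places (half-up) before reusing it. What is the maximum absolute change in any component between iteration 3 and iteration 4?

Iteration 1:
  x = (-4 - (2)·1.0000) / (4) = -1.5000
  y = (-8 - (3)·-1.5000) / (5) = -0.7000
Iteration 2:
  x = (-4 - (2)·-0.7000) / (4) = -0.6500
  y = (-8 - (3)·-0.6500) / (5) = -1.2100
Iteration 3:
  x = (-4 - (2)·-1.2100) / (4) = -0.3950
  y = (-8 - (3)·-0.3950) / (5) = -1.3630
Iteration 4:
  x = (-4 - (2)·-1.3630) / (4) = -0.3185
  y = (-8 - (3)·-0.3185) / (5) = -1.4089
Change: (0.0765, -0.0459) → max |·| = 0.0765

0.0765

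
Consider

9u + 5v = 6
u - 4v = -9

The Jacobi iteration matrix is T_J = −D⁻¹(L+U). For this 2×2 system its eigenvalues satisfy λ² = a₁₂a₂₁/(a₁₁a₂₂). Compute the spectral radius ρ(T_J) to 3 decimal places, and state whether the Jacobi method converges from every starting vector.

0.373

a₁₂a₂₁/(a₁₁a₂₂) = (5)·(1) / ((9)·(-4)) = -0.138889
ρ = √|-0.138889| = √0.138889 = 0.373
ρ < 1, so Jacobi converges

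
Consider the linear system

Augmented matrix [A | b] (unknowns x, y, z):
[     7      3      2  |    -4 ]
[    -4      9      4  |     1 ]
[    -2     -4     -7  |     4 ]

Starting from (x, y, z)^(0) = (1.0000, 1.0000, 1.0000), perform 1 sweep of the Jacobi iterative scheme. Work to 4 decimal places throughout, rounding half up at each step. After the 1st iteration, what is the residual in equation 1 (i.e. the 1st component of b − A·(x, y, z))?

7.5238

Iteration 1:
  x = (-4 - (3)·1.0000 - (2)·1.0000) / (7) = -1.2857
  y = (1 - (-4)·1.0000 - (4)·1.0000) / (9) = 0.1111
  z = (4 - (-2)·1.0000 - (-4)·1.0000) / (-7) = -1.4286
Residual b − A·x = (7.5238, 0.5717, -8.1272)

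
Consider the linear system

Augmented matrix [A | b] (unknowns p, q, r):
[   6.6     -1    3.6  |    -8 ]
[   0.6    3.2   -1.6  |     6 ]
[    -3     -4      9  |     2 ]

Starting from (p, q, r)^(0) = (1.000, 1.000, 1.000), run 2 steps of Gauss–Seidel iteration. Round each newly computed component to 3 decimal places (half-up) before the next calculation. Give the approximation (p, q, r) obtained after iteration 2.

Iteration 1:
  p = (-8 - (-1)·1.000 - (3.6)·1.000) / (6.6) = -1.606
  q = (6 - (0.6)·-1.606 - (-1.6)·1.000) / (3.2) = 2.676
  r = (2 - (-3)·-1.606 - (-4)·2.676) / (9) = 0.876
Iteration 2:
  p = (-8 - (-1)·2.676 - (3.6)·0.876) / (6.6) = -1.284
  q = (6 - (0.6)·-1.284 - (-1.6)·0.876) / (3.2) = 2.554
  r = (2 - (-3)·-1.284 - (-4)·2.554) / (9) = 0.929

(-1.284, 2.554, 0.929)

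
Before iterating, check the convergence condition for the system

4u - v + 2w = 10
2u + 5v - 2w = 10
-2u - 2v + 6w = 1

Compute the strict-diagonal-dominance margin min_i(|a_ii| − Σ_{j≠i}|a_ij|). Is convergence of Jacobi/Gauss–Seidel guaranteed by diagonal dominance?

row 1: |4| − (1+2) = 1
row 2: |5| − (2+2) = 1
row 3: |6| − (2+2) = 2
minimum over rows = 1 → strictly diagonally dominant (convergence guaranteed)

1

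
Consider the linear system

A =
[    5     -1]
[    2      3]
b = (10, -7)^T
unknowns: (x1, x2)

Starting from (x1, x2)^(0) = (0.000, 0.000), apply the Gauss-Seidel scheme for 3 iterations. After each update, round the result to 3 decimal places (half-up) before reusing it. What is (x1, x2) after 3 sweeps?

Iteration 1:
  x1 = (10 - (-1)·0.000) / (5) = 2.000
  x2 = (-7 - (2)·2.000) / (3) = -3.667
Iteration 2:
  x1 = (10 - (-1)·-3.667) / (5) = 1.267
  x2 = (-7 - (2)·1.267) / (3) = -3.178
Iteration 3:
  x1 = (10 - (-1)·-3.178) / (5) = 1.364
  x2 = (-7 - (2)·1.364) / (3) = -3.243

(1.364, -3.243)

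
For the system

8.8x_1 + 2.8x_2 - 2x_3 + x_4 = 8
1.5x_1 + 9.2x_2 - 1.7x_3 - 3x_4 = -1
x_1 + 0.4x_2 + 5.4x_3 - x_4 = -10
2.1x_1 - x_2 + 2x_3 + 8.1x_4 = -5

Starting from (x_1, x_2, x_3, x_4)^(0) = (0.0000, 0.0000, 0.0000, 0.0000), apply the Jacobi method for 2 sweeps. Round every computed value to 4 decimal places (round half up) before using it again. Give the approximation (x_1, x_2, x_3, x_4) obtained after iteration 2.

Iteration 1:
  x_1 = (8 - (2.8)·0.0000 - (-2)·0.0000 - (1)·0.0000) / (8.8) = 0.9091
  x_2 = (-1 - (1.5)·0.0000 - (-1.7)·0.0000 - (-3)·0.0000) / (9.2) = -0.1087
  x_3 = (-10 - (1)·0.0000 - (0.4)·0.0000 - (-1)·0.0000) / (5.4) = -1.8519
  x_4 = (-5 - (2.1)·0.0000 - (-1)·0.0000 - (2)·0.0000) / (8.1) = -0.6173
Iteration 2:
  x_1 = (8 - (2.8)·-0.1087 - (-2)·-1.8519 - (1)·-0.6173) / (8.8) = 0.5929
  x_2 = (-1 - (1.5)·0.9091 - (-1.7)·-1.8519 - (-3)·-0.6173) / (9.2) = -0.8004
  x_3 = (-10 - (1)·0.9091 - (0.4)·-0.1087 - (-1)·-0.6173) / (5.4) = -2.1265
  x_4 = (-5 - (2.1)·0.9091 - (-1)·-0.1087 - (2)·-1.8519) / (8.1) = -0.4091

(0.5929, -0.8004, -2.1265, -0.4091)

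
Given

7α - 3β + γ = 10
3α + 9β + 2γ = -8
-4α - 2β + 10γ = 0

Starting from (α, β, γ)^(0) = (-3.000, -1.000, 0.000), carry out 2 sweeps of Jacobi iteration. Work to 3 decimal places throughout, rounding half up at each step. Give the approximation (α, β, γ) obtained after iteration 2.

(1.676, -0.911, 0.422)

Iteration 1:
  α = (10 - (-3)·-1.000 - (1)·0.000) / (7) = 1.000
  β = (-8 - (3)·-3.000 - (2)·0.000) / (9) = 0.111
  γ = (0 - (-4)·-3.000 - (-2)·-1.000) / (10) = -1.400
Iteration 2:
  α = (10 - (-3)·0.111 - (1)·-1.400) / (7) = 1.676
  β = (-8 - (3)·1.000 - (2)·-1.400) / (9) = -0.911
  γ = (0 - (-4)·1.000 - (-2)·0.111) / (10) = 0.422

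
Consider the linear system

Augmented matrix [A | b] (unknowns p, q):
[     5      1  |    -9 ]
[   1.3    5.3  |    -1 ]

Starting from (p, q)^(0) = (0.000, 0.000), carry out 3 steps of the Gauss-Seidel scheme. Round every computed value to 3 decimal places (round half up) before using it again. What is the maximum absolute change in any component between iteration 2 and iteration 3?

0.002

Iteration 1:
  p = (-9 - (1)·0.000) / (5) = -1.800
  q = (-1 - (1.3)·-1.800) / (5.3) = 0.253
Iteration 2:
  p = (-9 - (1)·0.253) / (5) = -1.851
  q = (-1 - (1.3)·-1.851) / (5.3) = 0.265
Iteration 3:
  p = (-9 - (1)·0.265) / (5) = -1.853
  q = (-1 - (1.3)·-1.853) / (5.3) = 0.266
Change: (-0.002, 0.001) → max |·| = 0.002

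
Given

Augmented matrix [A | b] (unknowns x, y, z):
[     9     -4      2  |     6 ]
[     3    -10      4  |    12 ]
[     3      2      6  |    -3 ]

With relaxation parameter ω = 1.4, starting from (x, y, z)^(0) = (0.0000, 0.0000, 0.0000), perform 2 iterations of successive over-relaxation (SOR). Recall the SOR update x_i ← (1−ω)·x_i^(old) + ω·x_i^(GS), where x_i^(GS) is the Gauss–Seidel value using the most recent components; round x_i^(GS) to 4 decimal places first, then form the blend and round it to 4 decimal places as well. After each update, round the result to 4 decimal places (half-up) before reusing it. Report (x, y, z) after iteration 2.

(-0.0074, -1.5893, 0.3479)

Iteration 1:
  x: GS value = (6 - (-4)·0.0000 - (2)·0.0000) / (9) = 0.6667;  x ← (1−ω)·0.0000 + ω·0.6667 = 0.9334
  y: GS value = (12 - (3)·0.9334 - (4)·0.0000) / (-10) = -0.9200;  y ← (1−ω)·0.0000 + ω·-0.9200 = -1.2880
  z: GS value = (-3 - (3)·0.9334 - (2)·-1.2880) / (6) = -0.5374;  z ← (1−ω)·0.0000 + ω·-0.5374 = -0.7524
Iteration 2:
  x: GS value = (6 - (-4)·-1.2880 - (2)·-0.7524) / (9) = 0.2614;  x ← (1−ω)·0.9334 + ω·0.2614 = -0.0074
  y: GS value = (12 - (3)·-0.0074 - (4)·-0.7524) / (-10) = -1.5032;  y ← (1−ω)·-1.2880 + ω·-1.5032 = -1.5893
  z: GS value = (-3 - (3)·-0.0074 - (2)·-1.5893) / (6) = 0.0335;  z ← (1−ω)·-0.7524 + ω·0.0335 = 0.3479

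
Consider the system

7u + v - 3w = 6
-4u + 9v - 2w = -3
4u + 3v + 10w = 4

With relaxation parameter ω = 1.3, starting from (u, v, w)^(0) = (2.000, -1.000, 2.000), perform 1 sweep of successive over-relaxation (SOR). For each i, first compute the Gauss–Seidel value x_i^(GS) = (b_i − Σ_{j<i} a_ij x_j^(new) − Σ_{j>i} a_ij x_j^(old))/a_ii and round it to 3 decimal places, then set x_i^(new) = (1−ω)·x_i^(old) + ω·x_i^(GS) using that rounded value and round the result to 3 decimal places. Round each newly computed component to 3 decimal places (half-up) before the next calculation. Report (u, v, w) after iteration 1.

(1.814, 1.492, -1.605)

Iteration 1:
  u: GS value = (6 - (1)·-1.000 - (-3)·2.000) / (7) = 1.857;  u ← (1−ω)·2.000 + ω·1.857 = 1.814
  v: GS value = (-3 - (-4)·1.814 - (-2)·2.000) / (9) = 0.917;  v ← (1−ω)·-1.000 + ω·0.917 = 1.492
  w: GS value = (4 - (4)·1.814 - (3)·1.492) / (10) = -0.773;  w ← (1−ω)·2.000 + ω·-0.773 = -1.605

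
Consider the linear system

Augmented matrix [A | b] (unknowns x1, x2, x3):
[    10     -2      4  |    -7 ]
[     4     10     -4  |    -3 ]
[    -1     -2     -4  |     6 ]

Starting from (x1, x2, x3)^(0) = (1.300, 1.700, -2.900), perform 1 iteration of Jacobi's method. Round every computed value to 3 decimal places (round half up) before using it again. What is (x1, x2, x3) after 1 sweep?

(0.800, -1.980, -2.675)

Iteration 1:
  x1 = (-7 - (-2)·1.700 - (4)·-2.900) / (10) = 0.800
  x2 = (-3 - (4)·1.300 - (-4)·-2.900) / (10) = -1.980
  x3 = (6 - (-1)·1.300 - (-2)·1.700) / (-4) = -2.675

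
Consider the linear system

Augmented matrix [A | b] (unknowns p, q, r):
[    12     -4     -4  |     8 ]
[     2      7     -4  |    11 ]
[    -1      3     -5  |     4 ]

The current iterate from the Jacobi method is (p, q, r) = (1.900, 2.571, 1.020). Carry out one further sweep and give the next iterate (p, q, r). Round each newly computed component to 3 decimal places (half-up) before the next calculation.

(1.864, 1.611, 0.363)

One sweep:
  p = (8 - (-4)·2.571 - (-4)·1.020) / (12) = 1.864
  q = (11 - (2)·1.900 - (-4)·1.020) / (7) = 1.611
  r = (4 - (-1)·1.900 - (3)·2.571) / (-5) = 0.363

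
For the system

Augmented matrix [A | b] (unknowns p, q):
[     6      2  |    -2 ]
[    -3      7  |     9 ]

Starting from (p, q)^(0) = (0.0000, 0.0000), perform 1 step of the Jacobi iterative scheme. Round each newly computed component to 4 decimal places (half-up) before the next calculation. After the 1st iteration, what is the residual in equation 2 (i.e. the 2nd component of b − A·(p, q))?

-0.9998

Iteration 1:
  p = (-2 - (2)·0.0000) / (6) = -0.3333
  q = (9 - (-3)·0.0000) / (7) = 1.2857
Residual b − A·x = (-2.5716, -0.9998)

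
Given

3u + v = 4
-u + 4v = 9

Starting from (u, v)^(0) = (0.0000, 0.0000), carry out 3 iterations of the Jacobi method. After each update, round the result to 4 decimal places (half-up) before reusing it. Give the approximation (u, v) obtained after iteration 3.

(0.4722, 2.3958)

Iteration 1:
  u = (4 - (1)·0.0000) / (3) = 1.3333
  v = (9 - (-1)·0.0000) / (4) = 2.2500
Iteration 2:
  u = (4 - (1)·2.2500) / (3) = 0.5833
  v = (9 - (-1)·1.3333) / (4) = 2.5833
Iteration 3:
  u = (4 - (1)·2.5833) / (3) = 0.4722
  v = (9 - (-1)·0.5833) / (4) = 2.3958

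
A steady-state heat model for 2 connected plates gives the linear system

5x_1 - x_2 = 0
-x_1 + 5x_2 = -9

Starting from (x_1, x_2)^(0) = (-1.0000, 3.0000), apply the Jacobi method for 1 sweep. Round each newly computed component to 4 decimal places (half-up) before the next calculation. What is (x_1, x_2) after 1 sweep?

Iteration 1:
  x_1 = (0 - (-1)·3.0000) / (5) = 0.6000
  x_2 = (-9 - (-1)·-1.0000) / (5) = -2.0000

(0.6000, -2.0000)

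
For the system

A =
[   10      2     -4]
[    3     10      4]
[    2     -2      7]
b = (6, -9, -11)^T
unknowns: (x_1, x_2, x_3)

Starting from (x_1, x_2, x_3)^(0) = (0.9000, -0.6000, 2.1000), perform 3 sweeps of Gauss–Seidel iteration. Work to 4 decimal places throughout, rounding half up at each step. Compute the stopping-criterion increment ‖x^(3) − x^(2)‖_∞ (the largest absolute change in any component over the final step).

0.4445

Iteration 1:
  x_1 = (6 - (2)·-0.6000 - (-4)·2.1000) / (10) = 1.5600
  x_2 = (-9 - (3)·1.5600 - (4)·2.1000) / (10) = -2.2080
  x_3 = (-11 - (2)·1.5600 - (-2)·-2.2080) / (7) = -2.6480
Iteration 2:
  x_1 = (6 - (2)·-2.2080 - (-4)·-2.6480) / (10) = -0.0176
  x_2 = (-9 - (3)·-0.0176 - (4)·-2.6480) / (10) = 0.1645
  x_3 = (-11 - (2)·-0.0176 - (-2)·0.1645) / (7) = -1.5194
Iteration 3:
  x_1 = (6 - (2)·0.1645 - (-4)·-1.5194) / (10) = -0.0407
  x_2 = (-9 - (3)·-0.0407 - (4)·-1.5194) / (10) = -0.2800
  x_3 = (-11 - (2)·-0.0407 - (-2)·-0.2800) / (7) = -1.6398
Change: (-0.0231, -0.4445, -0.1204) → max |·| = 0.4445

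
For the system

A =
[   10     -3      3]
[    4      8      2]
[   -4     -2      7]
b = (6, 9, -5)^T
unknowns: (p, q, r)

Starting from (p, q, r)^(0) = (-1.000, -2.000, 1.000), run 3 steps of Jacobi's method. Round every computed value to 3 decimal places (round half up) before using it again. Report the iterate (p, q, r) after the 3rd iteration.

Iteration 1:
  p = (6 - (-3)·-2.000 - (3)·1.000) / (10) = -0.300
  q = (9 - (4)·-1.000 - (2)·1.000) / (8) = 1.375
  r = (-5 - (-4)·-1.000 - (-2)·-2.000) / (7) = -1.857
Iteration 2:
  p = (6 - (-3)·1.375 - (3)·-1.857) / (10) = 1.570
  q = (9 - (4)·-0.300 - (2)·-1.857) / (8) = 1.739
  r = (-5 - (-4)·-0.300 - (-2)·1.375) / (7) = -0.493
Iteration 3:
  p = (6 - (-3)·1.739 - (3)·-0.493) / (10) = 1.270
  q = (9 - (4)·1.570 - (2)·-0.493) / (8) = 0.463
  r = (-5 - (-4)·1.570 - (-2)·1.739) / (7) = 0.680

(1.270, 0.463, 0.680)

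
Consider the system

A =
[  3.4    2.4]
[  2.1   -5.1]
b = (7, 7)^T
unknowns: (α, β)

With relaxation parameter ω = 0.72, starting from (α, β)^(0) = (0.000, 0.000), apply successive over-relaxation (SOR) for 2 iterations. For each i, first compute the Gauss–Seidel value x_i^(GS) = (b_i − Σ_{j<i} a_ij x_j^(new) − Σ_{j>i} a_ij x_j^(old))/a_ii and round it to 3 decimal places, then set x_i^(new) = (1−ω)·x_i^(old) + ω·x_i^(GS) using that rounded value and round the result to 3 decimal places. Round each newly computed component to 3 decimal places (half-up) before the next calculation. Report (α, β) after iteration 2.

Iteration 1:
  α: GS value = (7 - (2.4)·0.000) / (3.4) = 2.059;  α ← (1−ω)·0.000 + ω·2.059 = 1.482
  β: GS value = (7 - (2.1)·1.482) / (-5.1) = -0.762;  β ← (1−ω)·0.000 + ω·-0.762 = -0.549
Iteration 2:
  α: GS value = (7 - (2.4)·-0.549) / (3.4) = 2.446;  α ← (1−ω)·1.482 + ω·2.446 = 2.176
  β: GS value = (7 - (2.1)·2.176) / (-5.1) = -0.477;  β ← (1−ω)·-0.549 + ω·-0.477 = -0.497

(2.176, -0.497)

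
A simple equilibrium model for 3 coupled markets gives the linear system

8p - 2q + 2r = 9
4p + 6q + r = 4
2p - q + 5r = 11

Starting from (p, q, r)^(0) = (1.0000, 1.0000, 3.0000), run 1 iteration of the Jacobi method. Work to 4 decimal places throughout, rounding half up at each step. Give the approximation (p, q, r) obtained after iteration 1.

(0.6250, -0.5000, 2.0000)

Iteration 1:
  p = (9 - (-2)·1.0000 - (2)·3.0000) / (8) = 0.6250
  q = (4 - (4)·1.0000 - (1)·3.0000) / (6) = -0.5000
  r = (11 - (2)·1.0000 - (-1)·1.0000) / (5) = 2.0000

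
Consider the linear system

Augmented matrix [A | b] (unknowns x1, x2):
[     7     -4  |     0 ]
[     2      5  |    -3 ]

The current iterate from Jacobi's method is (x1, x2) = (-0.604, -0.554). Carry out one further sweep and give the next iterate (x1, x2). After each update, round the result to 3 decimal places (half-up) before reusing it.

One sweep:
  x1 = (0 - (-4)·-0.554) / (7) = -0.317
  x2 = (-3 - (2)·-0.604) / (5) = -0.358

(-0.317, -0.358)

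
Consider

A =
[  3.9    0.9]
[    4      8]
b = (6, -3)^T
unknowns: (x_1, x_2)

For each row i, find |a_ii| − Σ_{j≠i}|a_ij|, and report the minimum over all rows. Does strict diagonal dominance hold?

3

row 1: |3.9| − (0.9) = 3
row 2: |8| − (4) = 4
minimum over rows = 3 → strictly diagonally dominant (convergence guaranteed)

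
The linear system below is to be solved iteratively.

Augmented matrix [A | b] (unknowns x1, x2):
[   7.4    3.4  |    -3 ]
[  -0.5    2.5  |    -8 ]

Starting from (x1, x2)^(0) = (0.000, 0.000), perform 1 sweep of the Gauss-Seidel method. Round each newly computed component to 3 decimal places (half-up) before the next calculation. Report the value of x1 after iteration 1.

-0.405

Iteration 1:
  x1 = (-3 - (3.4)·0.000) / (7.4) = -0.405
  x2 = (-8 - (-0.5)·-0.405) / (2.5) = -3.281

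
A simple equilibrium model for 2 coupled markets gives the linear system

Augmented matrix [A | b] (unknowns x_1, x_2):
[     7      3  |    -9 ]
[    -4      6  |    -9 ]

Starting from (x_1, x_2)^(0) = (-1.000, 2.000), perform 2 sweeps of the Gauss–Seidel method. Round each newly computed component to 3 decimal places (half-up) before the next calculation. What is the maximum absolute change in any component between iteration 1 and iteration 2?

Iteration 1:
  x_1 = (-9 - (3)·2.000) / (7) = -2.143
  x_2 = (-9 - (-4)·-2.143) / (6) = -2.929
Iteration 2:
  x_1 = (-9 - (3)·-2.929) / (7) = -0.030
  x_2 = (-9 - (-4)·-0.030) / (6) = -1.520
Change: (2.113, 1.409) → max |·| = 2.113

2.113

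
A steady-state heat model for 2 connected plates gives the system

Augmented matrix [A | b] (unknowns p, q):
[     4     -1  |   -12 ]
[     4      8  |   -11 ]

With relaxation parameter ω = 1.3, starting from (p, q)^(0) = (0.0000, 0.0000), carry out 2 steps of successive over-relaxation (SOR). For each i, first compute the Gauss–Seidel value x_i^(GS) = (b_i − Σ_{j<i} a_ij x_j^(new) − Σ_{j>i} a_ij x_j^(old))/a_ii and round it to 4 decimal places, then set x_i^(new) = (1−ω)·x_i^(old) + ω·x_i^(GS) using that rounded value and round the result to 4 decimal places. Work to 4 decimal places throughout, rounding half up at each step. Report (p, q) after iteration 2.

(-2.4870, -0.3952)

Iteration 1:
  p: GS value = (-12 - (-1)·0.0000) / (4) = -3.0000;  p ← (1−ω)·0.0000 + ω·-3.0000 = -3.9000
  q: GS value = (-11 - (4)·-3.9000) / (8) = 0.5750;  q ← (1−ω)·0.0000 + ω·0.5750 = 0.7475
Iteration 2:
  p: GS value = (-12 - (-1)·0.7475) / (4) = -2.8131;  p ← (1−ω)·-3.9000 + ω·-2.8131 = -2.4870
  q: GS value = (-11 - (4)·-2.4870) / (8) = -0.1315;  q ← (1−ω)·0.7475 + ω·-0.1315 = -0.3952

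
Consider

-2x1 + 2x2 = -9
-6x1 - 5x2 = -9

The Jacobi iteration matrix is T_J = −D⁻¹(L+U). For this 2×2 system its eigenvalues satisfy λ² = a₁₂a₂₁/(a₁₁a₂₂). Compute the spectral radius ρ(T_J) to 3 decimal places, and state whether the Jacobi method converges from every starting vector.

1.095

a₁₂a₂₁/(a₁₁a₂₂) = (2)·(-6) / ((-2)·(-5)) = -1.200000
ρ = √|-1.200000| = √1.200000 = 1.095
ρ > 1, so Jacobi diverges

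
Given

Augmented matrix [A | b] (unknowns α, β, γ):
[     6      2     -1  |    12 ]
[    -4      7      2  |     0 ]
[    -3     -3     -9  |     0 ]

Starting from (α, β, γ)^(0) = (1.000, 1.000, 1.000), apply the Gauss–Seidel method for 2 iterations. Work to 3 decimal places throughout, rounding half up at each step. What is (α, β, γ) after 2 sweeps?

(1.602, 1.163, -0.922)

Iteration 1:
  α = (12 - (2)·1.000 - (-1)·1.000) / (6) = 1.833
  β = (0 - (-4)·1.833 - (2)·1.000) / (7) = 0.762
  γ = (0 - (-3)·1.833 - (-3)·0.762) / (-9) = -0.865
Iteration 2:
  α = (12 - (2)·0.762 - (-1)·-0.865) / (6) = 1.602
  β = (0 - (-4)·1.602 - (2)·-0.865) / (7) = 1.163
  γ = (0 - (-3)·1.602 - (-3)·1.163) / (-9) = -0.922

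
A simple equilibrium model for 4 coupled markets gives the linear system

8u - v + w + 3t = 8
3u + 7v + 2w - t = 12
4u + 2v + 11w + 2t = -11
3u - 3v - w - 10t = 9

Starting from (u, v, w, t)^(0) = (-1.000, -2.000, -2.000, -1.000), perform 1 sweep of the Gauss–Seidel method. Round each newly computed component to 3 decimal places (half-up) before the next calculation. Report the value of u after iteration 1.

Iteration 1:
  u = (8 - (-1)·-2.000 - (1)·-2.000 - (3)·-1.000) / (8) = 1.375
  v = (12 - (3)·1.375 - (2)·-2.000 - (-1)·-1.000) / (7) = 1.554
  w = (-11 - (4)·1.375 - (2)·1.554 - (2)·-1.000) / (11) = -1.601
  t = (9 - (3)·1.375 - (-3)·1.554 - (-1)·-1.601) / (-10) = -0.794

1.375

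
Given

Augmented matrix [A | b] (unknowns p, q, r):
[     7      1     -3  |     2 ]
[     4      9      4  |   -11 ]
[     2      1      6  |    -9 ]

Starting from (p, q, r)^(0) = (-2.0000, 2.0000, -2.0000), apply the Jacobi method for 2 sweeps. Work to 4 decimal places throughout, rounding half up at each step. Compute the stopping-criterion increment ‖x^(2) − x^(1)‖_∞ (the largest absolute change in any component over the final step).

Iteration 1:
  p = (2 - (1)·2.0000 - (-3)·-2.0000) / (7) = -0.8571
  q = (-11 - (4)·-2.0000 - (4)·-2.0000) / (9) = 0.5556
  r = (-9 - (2)·-2.0000 - (1)·2.0000) / (6) = -1.1667
Iteration 2:
  p = (2 - (1)·0.5556 - (-3)·-1.1667) / (7) = -0.2937
  q = (-11 - (4)·-0.8571 - (4)·-1.1667) / (9) = -0.3228
  r = (-9 - (2)·-0.8571 - (1)·0.5556) / (6) = -1.3069
Change: (0.5634, -0.8784, -0.1402) → max |·| = 0.8784

0.8784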